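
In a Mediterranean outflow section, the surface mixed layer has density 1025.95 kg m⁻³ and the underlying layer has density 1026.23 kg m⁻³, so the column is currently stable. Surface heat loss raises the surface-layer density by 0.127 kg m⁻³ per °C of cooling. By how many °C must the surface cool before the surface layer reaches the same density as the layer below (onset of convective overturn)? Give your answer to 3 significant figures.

2.20 °C

Density deficit of the surface layer: 1026.23 − 1025.95 = 0.28 kg m⁻³.
Required change = 0.28 / 0.127 = 2.20 °C.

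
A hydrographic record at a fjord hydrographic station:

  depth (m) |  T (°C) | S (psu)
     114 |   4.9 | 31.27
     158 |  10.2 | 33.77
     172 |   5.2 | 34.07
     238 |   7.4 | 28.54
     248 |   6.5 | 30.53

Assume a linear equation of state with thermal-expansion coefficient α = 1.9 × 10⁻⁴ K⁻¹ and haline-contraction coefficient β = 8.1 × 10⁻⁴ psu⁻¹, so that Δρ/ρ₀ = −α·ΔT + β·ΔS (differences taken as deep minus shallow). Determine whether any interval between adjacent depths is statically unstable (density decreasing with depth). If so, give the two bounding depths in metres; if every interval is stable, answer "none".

Evaluate Δρ/ρ₀ = −αΔT + βΔS across each adjacent pair:
  114–158 m: −αΔT+βΔS = −(1.9 × 10⁻⁴)(+5.3)+(8.1 × 10⁻⁴)(+2.50) = 1.0 × 10⁻³ → stable
  158–172 m: −αΔT+βΔS = −(1.9 × 10⁻⁴)(-5.0)+(8.1 × 10⁻⁴)(+0.30) = 1.2 × 10⁻³ → stable
  172–238 m: −αΔT+βΔS = −(1.9 × 10⁻⁴)(+2.2)+(8.1 × 10⁻⁴)(-5.53) = -4.9 × 10⁻³ → UNSTABLE
  238–248 m: −αΔT+βΔS = −(1.9 × 10⁻⁴)(-0.9)+(8.1 × 10⁻⁴)(+1.99) = 1.8 × 10⁻³ → stable
The 172–238 m interval has Δρ < 0: lighter water underlies denser water.

172–238 m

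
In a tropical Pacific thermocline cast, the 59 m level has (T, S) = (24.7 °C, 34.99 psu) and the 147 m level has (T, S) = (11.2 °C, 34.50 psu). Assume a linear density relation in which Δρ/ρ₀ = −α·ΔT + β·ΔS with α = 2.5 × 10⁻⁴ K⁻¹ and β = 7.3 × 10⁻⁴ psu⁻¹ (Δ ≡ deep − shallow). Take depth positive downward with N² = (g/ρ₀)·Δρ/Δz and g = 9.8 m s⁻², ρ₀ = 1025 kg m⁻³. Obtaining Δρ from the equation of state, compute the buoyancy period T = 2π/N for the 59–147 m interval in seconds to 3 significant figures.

ΔT = -13.5 K, ΔS = -0.49 psu (deep − shallow).
Δρ/ρ₀ = −αΔT + βΔS = 3.375 × 10⁻³ − 3.577 × 10⁻⁴ = 3.0173 × 10⁻³, so Δρ ≈ 3.093 kg m⁻³.
N² = (g/ρ₀)·Δρ/Δz = g·(Δρ/ρ₀)/Δz = 9.8 × 3.0173 × 10⁻³ / 88 = 3.3602 × 10⁻⁴ s⁻².
N = √(3.3602 × 10⁻⁴) = 0.018331 rad s⁻¹ → T = 2π/N = 342.76 s ≈ 343 s.

343 s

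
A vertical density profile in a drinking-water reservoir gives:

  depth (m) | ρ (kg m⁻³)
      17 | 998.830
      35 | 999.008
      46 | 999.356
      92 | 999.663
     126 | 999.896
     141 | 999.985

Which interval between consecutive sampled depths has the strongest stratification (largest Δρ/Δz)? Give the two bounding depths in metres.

Compute the density gradient over each adjacent pair:
  17–35 m: Δρ/Δz = 0.178/18 = 9.9 × 10⁻³ kg m⁻⁴
  35–46 m: Δρ/Δz = 0.348/11 = 0.032 kg m⁻⁴
  46–92 m: Δρ/Δz = 0.307/46 = 6.7 × 10⁻³ kg m⁻⁴
  92–126 m: Δρ/Δz = 0.233/34 = 6.9 × 10⁻³ kg m⁻⁴
  126–141 m: Δρ/Δz = 0.089/15 = 5.9 × 10⁻³ kg m⁻⁴
The largest gradient is in the 35–46 m interval — the pycnocline.

35–46 m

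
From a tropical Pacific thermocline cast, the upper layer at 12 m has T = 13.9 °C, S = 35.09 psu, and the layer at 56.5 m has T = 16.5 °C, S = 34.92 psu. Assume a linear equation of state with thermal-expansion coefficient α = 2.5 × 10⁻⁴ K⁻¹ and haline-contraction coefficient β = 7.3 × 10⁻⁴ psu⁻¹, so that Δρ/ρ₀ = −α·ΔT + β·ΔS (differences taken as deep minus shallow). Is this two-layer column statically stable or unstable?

ΔT = 16.5 − 13.9 = +2.6 K and ΔS = 34.92 − 35.09 = -0.17 psu (deep − shallow).
−αΔT = -6.50 × 10⁻⁴; βΔS = -1.241 × 10⁻⁴; sum Δρ/ρ₀ = -7.741 × 10⁻⁴.
Δρ/ρ₀ < 0, so Δρ < 0: deeper water is lighter → statically unstable; the column would overturn.

unstable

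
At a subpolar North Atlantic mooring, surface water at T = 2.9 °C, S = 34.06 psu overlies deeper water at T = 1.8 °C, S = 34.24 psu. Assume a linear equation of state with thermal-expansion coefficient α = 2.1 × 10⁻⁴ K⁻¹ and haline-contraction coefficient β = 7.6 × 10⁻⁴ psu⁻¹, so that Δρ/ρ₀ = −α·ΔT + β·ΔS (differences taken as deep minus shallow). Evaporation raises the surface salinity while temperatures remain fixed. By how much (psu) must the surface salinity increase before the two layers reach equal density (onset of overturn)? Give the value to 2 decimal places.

Neutral buoyancy requires −α(T_deep − T_surf) + β(S_deep − S_surf′) = 0.
S_surf′ = S_deep − (α/β)·ΔT = 34.24 − (2.1 × 10⁻⁴/7.6 × 10⁻⁴)·(-1.1) = 34.5439 psu.
Increase required: 34.5439 − 34.06 = 0.4839 psu.

0.48 psu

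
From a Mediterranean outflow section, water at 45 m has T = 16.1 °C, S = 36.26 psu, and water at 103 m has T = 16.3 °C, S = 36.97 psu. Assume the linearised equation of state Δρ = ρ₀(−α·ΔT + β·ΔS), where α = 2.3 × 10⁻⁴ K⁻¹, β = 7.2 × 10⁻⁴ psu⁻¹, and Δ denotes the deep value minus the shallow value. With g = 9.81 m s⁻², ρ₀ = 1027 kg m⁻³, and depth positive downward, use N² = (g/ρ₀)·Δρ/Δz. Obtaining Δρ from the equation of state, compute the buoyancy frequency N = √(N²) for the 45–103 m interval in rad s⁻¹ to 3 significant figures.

8.87 × 10⁻³ rad s⁻¹

ΔT = +0.2 K, ΔS = +0.71 psu (deep − shallow).
Δρ/ρ₀ = −αΔT + βΔS = -4.60 × 10⁻⁵ + 5.112 × 10⁻⁴ = 4.652 × 10⁻⁴, so Δρ ≈ 0.4778 kg m⁻³.
N² = (g/ρ₀)·Δρ/Δz = g·(Δρ/ρ₀)/Δz = 9.81 × 4.652 × 10⁻⁴ / 58 = 7.8683 × 10⁻⁵ s⁻².
N = √(7.8683 × 10⁻⁵) = 8.8703 × 10⁻³ rad s⁻¹ ≈ 8.87 × 10⁻³ rad s⁻¹.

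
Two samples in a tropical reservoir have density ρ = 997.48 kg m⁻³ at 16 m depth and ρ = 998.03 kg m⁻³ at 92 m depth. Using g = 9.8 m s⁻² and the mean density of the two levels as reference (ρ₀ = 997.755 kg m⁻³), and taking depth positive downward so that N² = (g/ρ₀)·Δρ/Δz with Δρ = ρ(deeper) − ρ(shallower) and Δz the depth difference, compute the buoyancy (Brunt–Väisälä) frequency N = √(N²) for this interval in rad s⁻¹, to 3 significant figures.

8.43 × 10⁻³ rad s⁻¹

Δρ = 998.03 − 997.48 = 0.55 kg m⁻³ over Δz = 92 − 16 = 76 m.
N² = (9.8/997.755) × (0.55/76) = 7.1081 × 10⁻⁵ s⁻².
N = √(7.1081 × 10⁻⁵) = 8.4310 × 10⁻³ rad s⁻¹ ≈ 8.43 × 10⁻³ rad s⁻¹.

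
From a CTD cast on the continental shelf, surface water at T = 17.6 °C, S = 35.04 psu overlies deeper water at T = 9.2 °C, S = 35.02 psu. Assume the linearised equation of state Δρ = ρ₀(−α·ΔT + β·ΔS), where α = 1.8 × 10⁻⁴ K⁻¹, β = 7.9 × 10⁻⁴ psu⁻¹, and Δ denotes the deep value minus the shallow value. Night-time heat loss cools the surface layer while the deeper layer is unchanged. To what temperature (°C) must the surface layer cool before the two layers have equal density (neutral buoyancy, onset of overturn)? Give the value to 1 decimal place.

Neutral buoyancy requires Δρ = 0, i.e. −α(T_deep − T_surf′) + β(S_deep − S_surf) = 0.
T_surf′ = T_deep − (β/α)·ΔS = 9.2 − (7.9 × 10⁻⁴/1.8 × 10⁻⁴)·(-0.02) = 9.288 °C.
Cooling required: 17.6 − (9.288) = 8.312 °C.

9.3 °C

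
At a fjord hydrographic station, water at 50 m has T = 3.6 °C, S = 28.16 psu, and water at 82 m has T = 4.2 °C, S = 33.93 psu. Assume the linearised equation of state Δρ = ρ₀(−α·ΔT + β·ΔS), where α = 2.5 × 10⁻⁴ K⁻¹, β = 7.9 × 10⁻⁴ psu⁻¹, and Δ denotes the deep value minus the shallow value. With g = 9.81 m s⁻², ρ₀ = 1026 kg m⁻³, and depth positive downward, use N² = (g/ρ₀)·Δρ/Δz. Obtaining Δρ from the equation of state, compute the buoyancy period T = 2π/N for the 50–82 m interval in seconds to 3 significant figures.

171 s

ΔT = +0.6 K, ΔS = +5.77 psu (deep − shallow).
Δρ/ρ₀ = −αΔT + βΔS = -1.50 × 10⁻⁴ + 4.5583 × 10⁻³ = 4.4083 × 10⁻³, so Δρ ≈ 4.523 kg m⁻³.
N² = (g/ρ₀)·Δρ/Δz = g·(Δρ/ρ₀)/Δz = 9.81 × 4.4083 × 10⁻³ / 32 = 1.3514 × 10⁻³ s⁻².
N = √(1.3514 × 10⁻³) = 0.036761 rad s⁻¹ → T = 2π/N = 170.92 s ≈ 171 s.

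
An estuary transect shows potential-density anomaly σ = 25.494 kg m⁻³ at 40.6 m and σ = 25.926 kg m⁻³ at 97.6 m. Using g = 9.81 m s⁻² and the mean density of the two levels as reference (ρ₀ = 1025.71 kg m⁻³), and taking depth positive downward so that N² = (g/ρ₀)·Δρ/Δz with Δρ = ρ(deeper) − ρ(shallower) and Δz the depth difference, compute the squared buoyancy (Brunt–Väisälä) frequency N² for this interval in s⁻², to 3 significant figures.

Δρ = 1025.926 − 1025.494 = 0.432 kg m⁻³ over Δz = 97.6 − 40.6 = 57 m.
N² = (9.81/1025.71) × (0.432/57) = 7.2486 × 10⁻⁵ s⁻² ≈ 7.25 × 10⁻⁵ s⁻².

7.25 × 10⁻⁵ s⁻²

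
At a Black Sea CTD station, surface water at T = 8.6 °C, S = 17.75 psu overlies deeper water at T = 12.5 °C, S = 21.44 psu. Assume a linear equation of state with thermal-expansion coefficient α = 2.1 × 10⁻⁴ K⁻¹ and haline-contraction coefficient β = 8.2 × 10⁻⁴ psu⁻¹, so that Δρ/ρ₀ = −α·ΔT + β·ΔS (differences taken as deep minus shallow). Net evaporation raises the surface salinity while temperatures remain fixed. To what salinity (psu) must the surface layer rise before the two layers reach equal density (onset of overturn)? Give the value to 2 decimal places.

20.44 psu

Neutral buoyancy requires −α(T_deep − T_surf) + β(S_deep − S_surf′) = 0.
S_surf′ = S_deep − (α/β)·ΔT = 21.44 − (2.1 × 10⁻⁴/8.2 × 10⁻⁴)·(+3.9) = 20.4412 psu.
Increase required: 20.4412 − 17.75 = 2.6912 psu.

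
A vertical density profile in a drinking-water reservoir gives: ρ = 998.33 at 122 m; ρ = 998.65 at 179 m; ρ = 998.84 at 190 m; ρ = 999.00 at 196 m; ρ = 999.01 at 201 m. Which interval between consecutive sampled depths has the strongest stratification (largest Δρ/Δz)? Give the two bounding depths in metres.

190–196 m

Compute the density gradient over each adjacent pair:
  122–179 m: Δρ/Δz = 0.32/57 = 5.6 × 10⁻³ kg m⁻⁴
  179–190 m: Δρ/Δz = 0.19/11 = 0.017 kg m⁻⁴
  190–196 m: Δρ/Δz = 0.16/6 = 0.027 kg m⁻⁴
  196–201 m: Δρ/Δz = 0.01/5 = 2.0 × 10⁻³ kg m⁻⁴
The largest gradient is in the 190–196 m interval — the pycnocline.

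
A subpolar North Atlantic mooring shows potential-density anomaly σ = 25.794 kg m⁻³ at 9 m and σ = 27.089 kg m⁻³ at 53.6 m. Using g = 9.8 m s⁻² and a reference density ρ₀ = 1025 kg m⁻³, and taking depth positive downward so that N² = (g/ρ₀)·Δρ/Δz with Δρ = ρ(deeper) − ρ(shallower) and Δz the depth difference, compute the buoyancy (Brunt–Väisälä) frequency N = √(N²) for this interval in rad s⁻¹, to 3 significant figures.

Δρ = 1027.089 − 1025.794 = 1.295 kg m⁻³ over Δz = 53.6 − 9 = 44.6 m.
N² = (9.8/1025) × (1.295/44.6) = 2.7761 × 10⁻⁴ s⁻².
N = √(2.7761 × 10⁻⁴) = 0.016662 rad s⁻¹ ≈ 0.0167 rad s⁻¹.

0.0167 rad s⁻¹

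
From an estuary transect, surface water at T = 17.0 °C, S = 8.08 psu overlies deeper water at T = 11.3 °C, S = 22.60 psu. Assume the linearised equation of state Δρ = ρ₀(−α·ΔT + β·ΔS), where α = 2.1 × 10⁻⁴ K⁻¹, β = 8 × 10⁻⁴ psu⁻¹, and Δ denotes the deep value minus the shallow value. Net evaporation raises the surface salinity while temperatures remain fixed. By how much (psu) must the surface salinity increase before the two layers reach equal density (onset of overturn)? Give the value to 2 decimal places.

Neutral buoyancy requires −α(T_deep − T_surf) + β(S_deep − S_surf′) = 0.
S_surf′ = S_deep − (α/β)·ΔT = 22.60 − (2.1 × 10⁻⁴/8 × 10⁻⁴)·(-5.7) = 24.0963 psu.
Increase required: 24.0963 − 8.08 = 16.0163 psu.

16.02 psu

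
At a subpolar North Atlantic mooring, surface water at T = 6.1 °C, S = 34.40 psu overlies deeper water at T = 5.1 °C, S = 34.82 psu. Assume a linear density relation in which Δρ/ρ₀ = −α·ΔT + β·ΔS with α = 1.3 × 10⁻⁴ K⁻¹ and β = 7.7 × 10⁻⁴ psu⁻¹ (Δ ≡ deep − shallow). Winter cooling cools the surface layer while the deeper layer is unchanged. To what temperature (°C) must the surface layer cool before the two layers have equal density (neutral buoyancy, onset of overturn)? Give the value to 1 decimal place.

Neutral buoyancy requires Δρ = 0, i.e. −α(T_deep − T_surf′) + β(S_deep − S_surf) = 0.
T_surf′ = T_deep − (β/α)·ΔS = 5.1 − (7.7 × 10⁻⁴/1.3 × 10⁻⁴)·(+0.42) = 2.612 °C.
Cooling required: 6.1 − (2.612) = 3.488 °C.

2.6 °C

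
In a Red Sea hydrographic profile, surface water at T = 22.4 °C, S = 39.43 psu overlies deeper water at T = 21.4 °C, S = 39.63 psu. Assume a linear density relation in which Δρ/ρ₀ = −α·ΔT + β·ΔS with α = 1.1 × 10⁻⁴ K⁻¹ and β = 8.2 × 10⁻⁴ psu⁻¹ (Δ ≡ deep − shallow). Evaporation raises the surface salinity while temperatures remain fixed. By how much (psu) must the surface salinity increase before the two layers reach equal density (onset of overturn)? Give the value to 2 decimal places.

0.33 psu

Neutral buoyancy requires −α(T_deep − T_surf) + β(S_deep − S_surf′) = 0.
S_surf′ = S_deep − (α/β)·ΔT = 39.63 − (1.1 × 10⁻⁴/8.2 × 10⁻⁴)·(-1.0) = 39.7641 psu.
Increase required: 39.7641 − 39.43 = 0.3341 psu.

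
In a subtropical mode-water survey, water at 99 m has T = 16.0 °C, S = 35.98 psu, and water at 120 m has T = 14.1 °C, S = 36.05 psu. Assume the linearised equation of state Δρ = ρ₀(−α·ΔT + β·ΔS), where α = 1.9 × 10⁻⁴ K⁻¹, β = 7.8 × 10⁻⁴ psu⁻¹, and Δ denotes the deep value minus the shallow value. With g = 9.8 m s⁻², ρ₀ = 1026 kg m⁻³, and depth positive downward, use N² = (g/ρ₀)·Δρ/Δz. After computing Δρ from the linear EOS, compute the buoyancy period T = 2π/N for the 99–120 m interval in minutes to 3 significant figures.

7.52 min

ΔT = -1.9 K, ΔS = +0.07 psu (deep − shallow).
Δρ/ρ₀ = −αΔT + βΔS = 3.61 × 10⁻⁴ + 5.46 × 10⁻⁵ = 4.156 × 10⁻⁴, so Δρ ≈ 0.4264 kg m⁻³.
N² = (g/ρ₀)·Δρ/Δz = g·(Δρ/ρ₀)/Δz = 9.8 × 4.156 × 10⁻⁴ / 21 = 1.9395 × 10⁻⁴ s⁻².
N = √(1.9395 × 10⁻⁴) = 0.013927 rad s⁻¹ → T = 2π/N = 451.15 s = 7.5192 min ≈ 7.52 min.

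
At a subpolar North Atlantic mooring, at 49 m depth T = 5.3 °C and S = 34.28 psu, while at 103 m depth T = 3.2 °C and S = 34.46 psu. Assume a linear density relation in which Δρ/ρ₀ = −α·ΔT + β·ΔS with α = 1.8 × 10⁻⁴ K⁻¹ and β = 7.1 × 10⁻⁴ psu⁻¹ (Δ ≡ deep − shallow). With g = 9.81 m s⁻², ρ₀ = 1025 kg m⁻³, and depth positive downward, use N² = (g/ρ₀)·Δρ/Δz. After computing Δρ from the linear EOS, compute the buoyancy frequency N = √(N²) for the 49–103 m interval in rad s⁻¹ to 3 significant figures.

ΔT = -2.1 K, ΔS = +0.18 psu (deep − shallow).
Δρ/ρ₀ = −αΔT + βΔS = 3.78 × 10⁻⁴ + 1.278 × 10⁻⁴ = 5.058 × 10⁻⁴, so Δρ ≈ 0.5184 kg m⁻³.
N² = (g/ρ₀)·Δρ/Δz = g·(Δρ/ρ₀)/Δz = 9.81 × 5.058 × 10⁻⁴ / 54 = 9.1887 × 10⁻⁵ s⁻².
N = √(9.1887 × 10⁻⁵) = 9.5858 × 10⁻³ rad s⁻¹ ≈ 9.59 × 10⁻³ rad s⁻¹.

9.59 × 10⁻³ rad s⁻¹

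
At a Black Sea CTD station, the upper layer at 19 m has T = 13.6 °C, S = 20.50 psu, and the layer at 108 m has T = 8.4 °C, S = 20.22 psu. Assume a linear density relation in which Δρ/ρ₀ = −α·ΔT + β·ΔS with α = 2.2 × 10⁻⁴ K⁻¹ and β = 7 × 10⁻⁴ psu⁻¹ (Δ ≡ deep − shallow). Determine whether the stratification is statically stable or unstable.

ΔT = 8.4 − 13.6 = -5.2 K and ΔS = 20.22 − 20.50 = -0.28 psu (deep − shallow).
−αΔT = 1.144 × 10⁻³; βΔS = -1.96 × 10⁻⁴; sum Δρ/ρ₀ = 9.48 × 10⁻⁴.
Δρ/ρ₀ > 0, so Δρ > 0: deeper water is denser → statically stable.

stable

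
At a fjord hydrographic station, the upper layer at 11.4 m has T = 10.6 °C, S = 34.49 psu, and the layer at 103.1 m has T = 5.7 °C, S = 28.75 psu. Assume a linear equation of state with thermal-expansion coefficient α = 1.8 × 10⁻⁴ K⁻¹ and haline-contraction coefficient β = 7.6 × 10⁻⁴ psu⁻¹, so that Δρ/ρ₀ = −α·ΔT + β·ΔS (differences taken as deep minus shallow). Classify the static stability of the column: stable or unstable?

ΔT = 5.7 − 10.6 = -4.9 K and ΔS = 28.75 − 34.49 = -5.74 psu (deep − shallow).
−αΔT = 8.82 × 10⁻⁴; βΔS = -4.3624 × 10⁻³; sum Δρ/ρ₀ = -3.4804 × 10⁻³.
Δρ/ρ₀ < 0, so Δρ < 0: deeper water is lighter → statically unstable; the column would overturn.

unstable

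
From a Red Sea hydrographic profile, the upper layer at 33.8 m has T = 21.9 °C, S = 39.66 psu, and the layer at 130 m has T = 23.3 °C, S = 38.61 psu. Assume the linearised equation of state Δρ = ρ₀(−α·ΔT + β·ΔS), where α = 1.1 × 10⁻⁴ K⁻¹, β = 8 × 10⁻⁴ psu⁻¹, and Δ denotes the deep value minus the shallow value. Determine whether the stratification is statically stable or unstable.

unstable

ΔT = 23.3 − 21.9 = +1.4 K and ΔS = 38.61 − 39.66 = -1.05 psu (deep − shallow).
−αΔT = -1.54 × 10⁻⁴; βΔS = -8.40 × 10⁻⁴; sum Δρ/ρ₀ = -9.94 × 10⁻⁴.
Δρ/ρ₀ < 0, so Δρ < 0: deeper water is lighter → statically unstable; the column would overturn.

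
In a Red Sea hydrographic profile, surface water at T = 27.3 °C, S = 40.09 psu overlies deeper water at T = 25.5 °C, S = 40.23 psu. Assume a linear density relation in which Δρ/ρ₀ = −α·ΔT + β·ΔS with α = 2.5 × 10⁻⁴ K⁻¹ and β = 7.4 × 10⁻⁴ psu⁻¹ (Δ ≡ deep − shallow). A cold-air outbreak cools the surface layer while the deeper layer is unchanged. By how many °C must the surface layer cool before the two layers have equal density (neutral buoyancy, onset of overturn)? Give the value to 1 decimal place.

Neutral buoyancy requires Δρ = 0, i.e. −α(T_deep − T_surf′) + β(S_deep − S_surf) = 0.
T_surf′ = T_deep − (β/α)·ΔS = 25.5 − (7.4 × 10⁻⁴/2.5 × 10⁻⁴)·(+0.14) = 25.086 °C.
Cooling required: 27.3 − (25.086) = 2.214 °C.

2.2 °C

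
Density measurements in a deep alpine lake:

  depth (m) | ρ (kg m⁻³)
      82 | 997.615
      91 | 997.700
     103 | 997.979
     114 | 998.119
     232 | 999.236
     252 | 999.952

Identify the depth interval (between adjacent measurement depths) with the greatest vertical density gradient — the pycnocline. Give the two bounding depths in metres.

Compute the density gradient over each adjacent pair:
  82–91 m: Δρ/Δz = 0.085/9 = 9.4 × 10⁻³ kg m⁻⁴
  91–103 m: Δρ/Δz = 0.279/12 = 0.023 kg m⁻⁴
  103–114 m: Δρ/Δz = 0.140/11 = 0.013 kg m⁻⁴
  114–232 m: Δρ/Δz = 1.117/118 = 9.5 × 10⁻³ kg m⁻⁴
  232–252 m: Δρ/Δz = 0.716/20 = 0.036 kg m⁻⁴
The largest gradient is in the 232–252 m interval — the pycnocline.

232–252 m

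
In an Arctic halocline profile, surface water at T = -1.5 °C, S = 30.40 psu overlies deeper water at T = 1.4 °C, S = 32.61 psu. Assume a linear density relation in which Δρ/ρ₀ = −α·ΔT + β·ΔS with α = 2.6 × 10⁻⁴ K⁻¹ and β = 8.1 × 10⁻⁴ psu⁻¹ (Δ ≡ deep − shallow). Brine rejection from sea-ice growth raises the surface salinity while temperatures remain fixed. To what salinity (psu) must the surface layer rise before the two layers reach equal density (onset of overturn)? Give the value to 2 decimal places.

31.68 psu

Neutral buoyancy requires −α(T_deep − T_surf) + β(S_deep − S_surf′) = 0.
S_surf′ = S_deep − (α/β)·ΔT = 32.61 − (2.6 × 10⁻⁴/8.1 × 10⁻⁴)·(+2.9) = 31.6791 psu.
Increase required: 31.6791 − 30.40 = 1.2791 psu.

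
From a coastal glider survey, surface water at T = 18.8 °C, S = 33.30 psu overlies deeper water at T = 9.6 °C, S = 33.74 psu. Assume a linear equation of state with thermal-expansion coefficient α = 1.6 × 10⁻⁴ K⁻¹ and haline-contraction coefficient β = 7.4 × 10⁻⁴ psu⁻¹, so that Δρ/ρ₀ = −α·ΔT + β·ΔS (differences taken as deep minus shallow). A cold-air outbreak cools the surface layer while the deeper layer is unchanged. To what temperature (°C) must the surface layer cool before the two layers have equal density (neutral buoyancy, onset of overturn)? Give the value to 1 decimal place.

7.6 °C

Neutral buoyancy requires Δρ = 0, i.e. −α(T_deep − T_surf′) + β(S_deep − S_surf) = 0.
T_surf′ = T_deep − (β/α)·ΔS = 9.6 − (7.4 × 10⁻⁴/1.6 × 10⁻⁴)·(+0.44) = 7.565 °C.
Cooling required: 18.8 − (7.565) = 11.235 °C.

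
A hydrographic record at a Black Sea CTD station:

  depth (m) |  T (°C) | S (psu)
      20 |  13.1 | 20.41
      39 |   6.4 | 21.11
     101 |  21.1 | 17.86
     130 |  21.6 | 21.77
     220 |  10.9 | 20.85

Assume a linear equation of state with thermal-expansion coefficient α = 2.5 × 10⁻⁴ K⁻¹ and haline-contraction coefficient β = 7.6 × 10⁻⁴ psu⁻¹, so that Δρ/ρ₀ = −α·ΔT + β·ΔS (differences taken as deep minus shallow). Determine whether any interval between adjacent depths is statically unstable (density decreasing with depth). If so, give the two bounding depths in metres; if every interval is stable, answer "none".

39–101 m

Evaluate Δρ/ρ₀ = −αΔT + βΔS across each adjacent pair:
  20–39 m: −αΔT+βΔS = −(2.5 × 10⁻⁴)(-6.7)+(7.6 × 10⁻⁴)(+0.70) = 2.2 × 10⁻³ → stable
  39–101 m: −αΔT+βΔS = −(2.5 × 10⁻⁴)(+14.7)+(7.6 × 10⁻⁴)(-3.25) = -6.1 × 10⁻³ → UNSTABLE
  101–130 m: −αΔT+βΔS = −(2.5 × 10⁻⁴)(+0.5)+(7.6 × 10⁻⁴)(+3.91) = 2.8 × 10⁻³ → stable
  130–220 m: −αΔT+βΔS = −(2.5 × 10⁻⁴)(-10.7)+(7.6 × 10⁻⁴)(-0.92) = 2.0 × 10⁻³ → stable
The 39–101 m interval has Δρ < 0: lighter water underlies denser water.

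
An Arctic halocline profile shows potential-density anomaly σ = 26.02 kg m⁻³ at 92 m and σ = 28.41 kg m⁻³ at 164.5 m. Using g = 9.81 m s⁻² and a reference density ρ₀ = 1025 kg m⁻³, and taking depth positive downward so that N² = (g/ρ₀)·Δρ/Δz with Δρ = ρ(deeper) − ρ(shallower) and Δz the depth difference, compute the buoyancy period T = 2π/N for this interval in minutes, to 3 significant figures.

5.90 min

Δρ = 1028.41 − 1026.02 = 2.39 kg m⁻³ over Δz = 164.5 − 92 = 72.5 m.
N² = (9.81/1025) × (2.39/72.5) = 3.1550 × 10⁻⁴ s⁻².
N = √(3.1550 × 10⁻⁴) = 0.017762 rad s⁻¹, so T = 2π/N = 353.74 s = 5.8957 min ≈ 5.90 min.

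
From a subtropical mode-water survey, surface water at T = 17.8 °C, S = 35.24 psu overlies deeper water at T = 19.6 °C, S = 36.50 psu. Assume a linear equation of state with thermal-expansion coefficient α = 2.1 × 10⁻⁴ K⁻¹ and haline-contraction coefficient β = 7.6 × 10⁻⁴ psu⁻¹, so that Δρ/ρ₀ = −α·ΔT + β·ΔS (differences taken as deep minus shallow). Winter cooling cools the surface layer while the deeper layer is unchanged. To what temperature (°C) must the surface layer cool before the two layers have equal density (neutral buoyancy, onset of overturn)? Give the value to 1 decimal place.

Neutral buoyancy requires Δρ = 0, i.e. −α(T_deep − T_surf′) + β(S_deep − S_surf) = 0.
T_surf′ = T_deep − (β/α)·ΔS = 19.6 − (7.6 × 10⁻⁴/2.1 × 10⁻⁴)·(+1.26) = 15.040 °C.
Cooling required: 17.8 − (15.040) = 2.760 °C.

15.0 °C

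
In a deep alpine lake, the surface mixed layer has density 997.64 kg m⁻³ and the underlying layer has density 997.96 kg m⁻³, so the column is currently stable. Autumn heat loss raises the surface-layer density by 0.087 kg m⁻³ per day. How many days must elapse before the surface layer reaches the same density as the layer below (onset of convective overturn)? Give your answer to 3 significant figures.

Density deficit of the surface layer: 997.96 − 997.64 = 0.32 kg m⁻³.
Required change = 0.32 / 0.087 = 3.68 days.

3.68 days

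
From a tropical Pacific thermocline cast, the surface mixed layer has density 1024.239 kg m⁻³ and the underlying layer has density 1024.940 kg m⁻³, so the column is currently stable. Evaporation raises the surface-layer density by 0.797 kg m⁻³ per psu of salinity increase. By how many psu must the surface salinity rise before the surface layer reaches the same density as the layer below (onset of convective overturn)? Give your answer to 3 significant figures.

Density deficit of the surface layer: 1024.940 − 1024.239 = 0.701 kg m⁻³.
Required change = 0.701 / 0.797 = 0.880 psu.

0.880 psu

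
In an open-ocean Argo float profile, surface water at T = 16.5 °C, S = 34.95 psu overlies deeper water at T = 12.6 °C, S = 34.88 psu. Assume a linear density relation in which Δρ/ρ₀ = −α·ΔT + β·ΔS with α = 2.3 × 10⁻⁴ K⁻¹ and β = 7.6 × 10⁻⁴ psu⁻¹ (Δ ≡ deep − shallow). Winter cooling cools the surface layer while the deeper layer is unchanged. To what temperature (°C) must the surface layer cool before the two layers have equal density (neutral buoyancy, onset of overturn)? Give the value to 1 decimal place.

Neutral buoyancy requires Δρ = 0, i.e. −α(T_deep − T_surf′) + β(S_deep − S_surf) = 0.
T_surf′ = T_deep − (β/α)·ΔS = 12.6 − (7.6 × 10⁻⁴/2.3 × 10⁻⁴)·(-0.07) = 12.831 °C.
Cooling required: 16.5 − (12.831) = 3.669 °C.

12.8 °C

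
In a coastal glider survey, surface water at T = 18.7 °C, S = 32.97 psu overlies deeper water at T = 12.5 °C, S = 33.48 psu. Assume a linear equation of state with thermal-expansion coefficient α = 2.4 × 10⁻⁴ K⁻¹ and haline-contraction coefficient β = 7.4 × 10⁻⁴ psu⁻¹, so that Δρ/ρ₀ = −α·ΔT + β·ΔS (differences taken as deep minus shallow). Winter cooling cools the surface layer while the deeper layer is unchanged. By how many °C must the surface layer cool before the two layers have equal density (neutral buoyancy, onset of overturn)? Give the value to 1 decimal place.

Neutral buoyancy requires Δρ = 0, i.e. −α(T_deep − T_surf′) + β(S_deep − S_surf) = 0.
T_surf′ = T_deep − (β/α)·ΔS = 12.5 − (7.4 × 10⁻⁴/2.4 × 10⁻⁴)·(+0.51) = 10.928 °C.
Cooling required: 18.7 − (10.928) = 7.772 °C.

7.8 °C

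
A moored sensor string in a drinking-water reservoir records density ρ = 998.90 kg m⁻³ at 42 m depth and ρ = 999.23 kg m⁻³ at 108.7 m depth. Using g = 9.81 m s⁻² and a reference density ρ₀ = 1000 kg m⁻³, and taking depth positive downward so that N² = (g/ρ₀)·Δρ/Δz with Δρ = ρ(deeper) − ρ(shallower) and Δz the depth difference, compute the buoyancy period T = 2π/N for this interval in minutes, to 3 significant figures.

15.0 min

Δρ = 999.23 − 998.90 = 0.33 kg m⁻³ over Δz = 108.7 − 42 = 66.7 m.
N² = (9.81/1000) × (0.33/66.7) = 4.8535 × 10⁻⁵ s⁻².
N = √(4.8535 × 10⁻⁵) = 6.9667 × 10⁻³ rad s⁻¹, so T = 2π/N = 901.89 s = 15.031 min ≈ 15.0 min.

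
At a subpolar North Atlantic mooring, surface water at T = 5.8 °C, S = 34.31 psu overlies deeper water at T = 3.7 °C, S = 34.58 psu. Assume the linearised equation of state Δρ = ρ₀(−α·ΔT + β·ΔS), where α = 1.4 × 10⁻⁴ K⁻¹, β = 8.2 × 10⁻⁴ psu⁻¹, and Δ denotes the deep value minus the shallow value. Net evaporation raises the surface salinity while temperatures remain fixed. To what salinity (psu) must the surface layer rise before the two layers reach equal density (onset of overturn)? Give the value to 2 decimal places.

Neutral buoyancy requires −α(T_deep − T_surf) + β(S_deep − S_surf′) = 0.
S_surf′ = S_deep − (α/β)·ΔT = 34.58 − (1.4 × 10⁻⁴/8.2 × 10⁻⁴)·(-2.1) = 34.9385 psu.
Increase required: 34.9385 − 34.31 = 0.6285 psu.

34.94 psu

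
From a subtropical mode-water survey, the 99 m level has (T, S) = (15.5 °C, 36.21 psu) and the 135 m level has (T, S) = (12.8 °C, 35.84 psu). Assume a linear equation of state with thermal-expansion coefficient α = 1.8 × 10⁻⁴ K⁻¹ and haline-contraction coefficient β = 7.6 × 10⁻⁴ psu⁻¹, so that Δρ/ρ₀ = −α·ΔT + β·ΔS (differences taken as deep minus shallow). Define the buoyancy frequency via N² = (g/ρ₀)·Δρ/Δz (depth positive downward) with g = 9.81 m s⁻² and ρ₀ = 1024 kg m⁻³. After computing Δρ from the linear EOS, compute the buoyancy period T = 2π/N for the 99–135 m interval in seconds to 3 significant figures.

841 s

ΔT = -2.7 K, ΔS = -0.37 psu (deep − shallow).
Δρ/ρ₀ = −αΔT + βΔS = 4.86 × 10⁻⁴ − 2.812 × 10⁻⁴ = 2.048 × 10⁻⁴, so Δρ ≈ 0.2097 kg m⁻³.
N² = (g/ρ₀)·Δρ/Δz = g·(Δρ/ρ₀)/Δz = 9.81 × 2.048 × 10⁻⁴ / 36 = 5.5808 × 10⁻⁵ s⁻².
N = √(5.5808 × 10⁻⁵) = 7.4705 × 10⁻³ rad s⁻¹ → T = 2π/N = 841.07 s ≈ 841 s.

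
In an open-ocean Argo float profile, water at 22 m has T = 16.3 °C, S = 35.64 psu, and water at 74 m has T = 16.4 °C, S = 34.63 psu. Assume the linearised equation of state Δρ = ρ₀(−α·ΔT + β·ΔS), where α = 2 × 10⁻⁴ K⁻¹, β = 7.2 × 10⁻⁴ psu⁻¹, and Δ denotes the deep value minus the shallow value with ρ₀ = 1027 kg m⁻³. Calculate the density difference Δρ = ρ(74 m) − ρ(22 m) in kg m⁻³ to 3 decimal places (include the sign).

ΔT = +0.1 K, ΔS = -1.01 psu (deep − shallow).
Δρ/ρ₀ = −(2 × 10⁻⁴)(+0.1) + (7.2 × 10⁻⁴)(-1.01) = -7.472 × 10⁻⁴.
Δρ = 1027 × (-7.472 × 10⁻⁴) = -0.767 kg m⁻³.
Negative Δρ: lighter below, statically unstable.

-0.767 kg m⁻³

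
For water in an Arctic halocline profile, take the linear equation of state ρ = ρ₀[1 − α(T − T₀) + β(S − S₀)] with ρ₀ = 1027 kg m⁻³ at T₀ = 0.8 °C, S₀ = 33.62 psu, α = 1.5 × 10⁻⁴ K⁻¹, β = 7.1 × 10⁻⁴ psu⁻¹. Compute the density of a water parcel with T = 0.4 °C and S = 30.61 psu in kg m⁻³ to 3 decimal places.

1024.867 kg m⁻³

T − T₀ = -0.4 K, S − S₀ = -3.01 psu.
Bracket = 1 − α·(-0.4) + β·(-3.01) = 1 + (-2.0771 × 10⁻³) = 0.9979229.
ρ = 1027 × 0.9979229 = 1024.867 kg m⁻³.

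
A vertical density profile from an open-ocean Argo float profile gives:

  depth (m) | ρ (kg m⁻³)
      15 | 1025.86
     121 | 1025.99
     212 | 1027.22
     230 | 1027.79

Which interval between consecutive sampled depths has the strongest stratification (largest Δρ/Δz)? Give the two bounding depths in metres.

212–230 m

Compute the density gradient over each adjacent pair:
  15–121 m: Δρ/Δz = 0.13/106 = 1.2 × 10⁻³ kg m⁻⁴
  121–212 m: Δρ/Δz = 1.23/91 = 0.014 kg m⁻⁴
  212–230 m: Δρ/Δz = 0.57/18 = 0.032 kg m⁻⁴
The largest gradient is in the 212–230 m interval — the pycnocline.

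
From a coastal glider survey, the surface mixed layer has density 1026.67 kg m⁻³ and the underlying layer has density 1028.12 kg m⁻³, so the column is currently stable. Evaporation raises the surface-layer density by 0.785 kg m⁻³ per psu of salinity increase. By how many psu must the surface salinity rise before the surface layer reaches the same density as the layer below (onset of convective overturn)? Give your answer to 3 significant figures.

1.85 psu

Density deficit of the surface layer: 1028.12 − 1026.67 = 1.45 kg m⁻³.
Required change = 1.45 / 0.785 = 1.85 psu.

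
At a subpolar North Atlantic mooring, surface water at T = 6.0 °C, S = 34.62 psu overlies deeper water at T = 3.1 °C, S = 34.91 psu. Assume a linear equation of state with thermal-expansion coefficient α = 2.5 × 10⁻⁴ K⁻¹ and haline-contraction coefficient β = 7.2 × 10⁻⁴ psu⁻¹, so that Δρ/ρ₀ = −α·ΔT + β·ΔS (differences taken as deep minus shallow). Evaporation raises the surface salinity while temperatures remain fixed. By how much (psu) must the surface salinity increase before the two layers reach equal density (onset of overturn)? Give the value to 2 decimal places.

Neutral buoyancy requires −α(T_deep − T_surf) + β(S_deep − S_surf′) = 0.
S_surf′ = S_deep − (α/β)·ΔT = 34.91 − (2.5 × 10⁻⁴/7.2 × 10⁻⁴)·(-2.9) = 35.9169 psu.
Increase required: 35.9169 − 34.62 = 1.2969 psu.

1.30 psu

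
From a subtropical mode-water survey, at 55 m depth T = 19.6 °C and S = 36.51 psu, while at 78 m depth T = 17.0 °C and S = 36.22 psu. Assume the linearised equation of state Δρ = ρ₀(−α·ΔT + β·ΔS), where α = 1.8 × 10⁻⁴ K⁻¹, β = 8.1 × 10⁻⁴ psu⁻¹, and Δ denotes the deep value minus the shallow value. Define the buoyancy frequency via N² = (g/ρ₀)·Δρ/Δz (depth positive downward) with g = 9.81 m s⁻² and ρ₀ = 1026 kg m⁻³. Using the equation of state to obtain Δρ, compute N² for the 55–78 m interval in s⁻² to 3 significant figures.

9.94 × 10⁻⁵ s⁻²

ΔT = -2.6 K, ΔS = -0.29 psu (deep − shallow).
Δρ/ρ₀ = −αΔT + βΔS = 4.68 × 10⁻⁴ − 2.349 × 10⁻⁴ = 2.331 × 10⁻⁴, so Δρ ≈ 0.2392 kg m⁻³.
N² = (g/ρ₀)·Δρ/Δz = g·(Δρ/ρ₀)/Δz = 9.81 × 2.331 × 10⁻⁴ / 23 = 9.9422 × 10⁻⁵ s⁻² ≈ 9.94 × 10⁻⁵ s⁻².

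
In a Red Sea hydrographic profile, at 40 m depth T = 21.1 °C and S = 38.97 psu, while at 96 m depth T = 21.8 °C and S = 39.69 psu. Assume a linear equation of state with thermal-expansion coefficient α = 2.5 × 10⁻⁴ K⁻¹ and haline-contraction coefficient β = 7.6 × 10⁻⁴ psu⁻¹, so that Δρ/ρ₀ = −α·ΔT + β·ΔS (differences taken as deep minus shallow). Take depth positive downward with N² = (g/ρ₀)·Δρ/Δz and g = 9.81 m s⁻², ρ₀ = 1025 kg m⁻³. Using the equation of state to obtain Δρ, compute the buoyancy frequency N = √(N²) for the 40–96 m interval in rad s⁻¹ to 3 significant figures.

8.07 × 10⁻³ rad s⁻¹

ΔT = +0.7 K, ΔS = +0.72 psu (deep − shallow).
Δρ/ρ₀ = −αΔT + βΔS = -1.75 × 10⁻⁴ + 5.472 × 10⁻⁴ = 3.722 × 10⁻⁴, so Δρ ≈ 0.3815 kg m⁻³.
N² = (g/ρ₀)·Δρ/Δz = g·(Δρ/ρ₀)/Δz = 9.81 × 3.722 × 10⁻⁴ / 56 = 6.5201 × 10⁻⁵ s⁻².
N = √(6.5201 × 10⁻⁵) = 8.0747 × 10⁻³ rad s⁻¹ ≈ 8.07 × 10⁻³ rad s⁻¹.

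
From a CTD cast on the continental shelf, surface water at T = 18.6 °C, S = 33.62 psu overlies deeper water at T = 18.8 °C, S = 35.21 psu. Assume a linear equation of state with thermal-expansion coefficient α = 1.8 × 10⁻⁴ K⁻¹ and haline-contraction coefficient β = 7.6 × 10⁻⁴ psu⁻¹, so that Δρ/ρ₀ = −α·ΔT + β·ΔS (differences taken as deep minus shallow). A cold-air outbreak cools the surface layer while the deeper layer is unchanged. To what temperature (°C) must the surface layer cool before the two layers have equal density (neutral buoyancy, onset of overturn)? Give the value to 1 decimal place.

12.1 °C

Neutral buoyancy requires Δρ = 0, i.e. −α(T_deep − T_surf′) + β(S_deep − S_surf) = 0.
T_surf′ = T_deep − (β/α)·ΔS = 18.8 − (7.6 × 10⁻⁴/1.8 × 10⁻⁴)·(+1.59) = 12.087 °C.
Cooling required: 18.6 − (12.087) = 6.513 °C.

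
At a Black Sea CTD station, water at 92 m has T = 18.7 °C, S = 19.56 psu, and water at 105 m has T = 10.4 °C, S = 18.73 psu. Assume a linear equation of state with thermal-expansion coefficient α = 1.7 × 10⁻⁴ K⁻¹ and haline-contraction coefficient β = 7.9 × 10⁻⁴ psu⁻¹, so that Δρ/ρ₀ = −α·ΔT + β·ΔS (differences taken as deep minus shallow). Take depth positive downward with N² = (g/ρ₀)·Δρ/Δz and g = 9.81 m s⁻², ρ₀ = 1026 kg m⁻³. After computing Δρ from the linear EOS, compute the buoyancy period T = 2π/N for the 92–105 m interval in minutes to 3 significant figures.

ΔT = -8.3 K, ΔS = -0.83 psu (deep − shallow).
Δρ/ρ₀ = −αΔT + βΔS = 1.411 × 10⁻³ − 6.557 × 10⁻⁴ = 7.553 × 10⁻⁴, so Δρ ≈ 0.7749 kg m⁻³.
N² = (g/ρ₀)·Δρ/Δz = g·(Δρ/ρ₀)/Δz = 9.81 × 7.553 × 10⁻⁴ / 13 = 5.6996 × 10⁻⁴ s⁻².
N = √(5.6996 × 10⁻⁴) = 0.023874 rad s⁻¹ → T = 2π/N = 263.18 s = 4.3863 min ≈ 4.39 min.

4.39 min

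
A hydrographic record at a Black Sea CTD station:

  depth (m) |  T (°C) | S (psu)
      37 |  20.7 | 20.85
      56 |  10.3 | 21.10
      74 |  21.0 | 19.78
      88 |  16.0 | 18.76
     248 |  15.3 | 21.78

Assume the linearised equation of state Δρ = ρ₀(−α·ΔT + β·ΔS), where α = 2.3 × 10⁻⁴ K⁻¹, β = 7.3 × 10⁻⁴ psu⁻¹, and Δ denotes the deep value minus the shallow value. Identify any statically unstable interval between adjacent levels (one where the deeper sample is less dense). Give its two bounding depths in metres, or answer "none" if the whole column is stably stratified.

Evaluate Δρ/ρ₀ = −αΔT + βΔS across each adjacent pair:
  37–56 m: −αΔT+βΔS = −(2.3 × 10⁻⁴)(-10.4)+(7.3 × 10⁻⁴)(+0.25) = 2.6 × 10⁻³ → stable
  56–74 m: −αΔT+βΔS = −(2.3 × 10⁻⁴)(+10.7)+(7.3 × 10⁻⁴)(-1.32) = -3.4 × 10⁻³ → UNSTABLE
  74–88 m: −αΔT+βΔS = −(2.3 × 10⁻⁴)(-5.0)+(7.3 × 10⁻⁴)(-1.02) = 4.1 × 10⁻⁴ → stable
  88–248 m: −αΔT+βΔS = −(2.3 × 10⁻⁴)(-0.7)+(7.3 × 10⁻⁴)(+3.02) = 2.4 × 10⁻³ → stable
The 56–74 m interval has Δρ < 0: lighter water underlies denser water.

56–74 m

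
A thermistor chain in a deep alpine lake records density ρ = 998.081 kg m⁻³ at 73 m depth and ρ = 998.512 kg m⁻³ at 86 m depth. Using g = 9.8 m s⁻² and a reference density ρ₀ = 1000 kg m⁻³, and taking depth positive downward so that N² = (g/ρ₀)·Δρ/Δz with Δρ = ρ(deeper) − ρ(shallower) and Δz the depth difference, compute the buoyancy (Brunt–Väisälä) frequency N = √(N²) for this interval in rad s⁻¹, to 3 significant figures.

Δρ = 998.512 − 998.081 = 0.431 kg m⁻³ over Δz = 86 − 73 = 13 m.
N² = (9.8/1000) × (0.431/13) = 3.2491 × 10⁻⁴ s⁻².
N = √(3.2491 × 10⁻⁴) = 0.018025 rad s⁻¹ ≈ 0.0180 rad s⁻¹.

0.0180 rad s⁻¹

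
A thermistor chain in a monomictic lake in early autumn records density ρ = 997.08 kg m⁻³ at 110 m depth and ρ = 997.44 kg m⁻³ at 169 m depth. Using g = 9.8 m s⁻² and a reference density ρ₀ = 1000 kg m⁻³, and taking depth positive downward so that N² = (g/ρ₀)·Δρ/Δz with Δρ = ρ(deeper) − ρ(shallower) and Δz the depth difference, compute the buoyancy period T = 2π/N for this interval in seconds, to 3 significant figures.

Δρ = 997.44 − 997.08 = 0.36 kg m⁻³ over Δz = 169 − 110 = 59 m.
N² = (9.8/1000) × (0.36/59) = 5.9797 × 10⁻⁵ s⁻².
N = √(5.9797 × 10⁻⁵) = 7.7329 × 10⁻³ rad s⁻¹, so T = 2π/N = 812.53 s ≈ 813 s.

813 s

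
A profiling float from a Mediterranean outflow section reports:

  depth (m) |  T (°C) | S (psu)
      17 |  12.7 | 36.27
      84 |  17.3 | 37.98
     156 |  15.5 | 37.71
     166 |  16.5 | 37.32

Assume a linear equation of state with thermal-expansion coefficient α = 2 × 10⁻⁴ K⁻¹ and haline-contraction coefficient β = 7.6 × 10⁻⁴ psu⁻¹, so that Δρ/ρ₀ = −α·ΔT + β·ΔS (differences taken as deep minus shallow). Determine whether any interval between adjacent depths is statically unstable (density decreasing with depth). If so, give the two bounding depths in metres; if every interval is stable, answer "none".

156–166 m

Evaluate Δρ/ρ₀ = −αΔT + βΔS across each adjacent pair:
  17–84 m: −αΔT+βΔS = −(2 × 10⁻⁴)(+4.6)+(7.6 × 10⁻⁴)(+1.71) = 3.8 × 10⁻⁴ → stable
  84–156 m: −αΔT+βΔS = −(2 × 10⁻⁴)(-1.8)+(7.6 × 10⁻⁴)(-0.27) = 1.5 × 10⁻⁴ → stable
  156–166 m: −αΔT+βΔS = −(2 × 10⁻⁴)(+1.0)+(7.6 × 10⁻⁴)(-0.39) = -5.0 × 10⁻⁴ → UNSTABLE
The 156–166 m interval has Δρ < 0: lighter water underlies denser water.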